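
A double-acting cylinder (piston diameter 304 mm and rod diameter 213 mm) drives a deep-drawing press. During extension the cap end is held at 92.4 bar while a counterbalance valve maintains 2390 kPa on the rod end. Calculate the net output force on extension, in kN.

F ≈ 582 kN

Cap-side area A_cap = π/4 × (304 mm)² = 72580 mm^2
Rod-side annular area A_ann = π/4 × (304² − 213²) = 36950 mm^2
Net thrust = P_cap·A_cap − P_rod·A_ann = 670.7 kN − 88.31 kN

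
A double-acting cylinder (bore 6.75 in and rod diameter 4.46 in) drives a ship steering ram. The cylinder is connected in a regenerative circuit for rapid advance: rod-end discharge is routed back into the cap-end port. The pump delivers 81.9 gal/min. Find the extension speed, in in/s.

In regeneration the rod-end outflow joins the pump flow into the cap end, so the net volume the pump must supply per unit advance equals the rod cross-section area.
Rod cross-section A_rod = π/4 × (4.46 in)² = 15.62 in^2
v = Q_pump / A_rod

v ≈ 20.2 in/s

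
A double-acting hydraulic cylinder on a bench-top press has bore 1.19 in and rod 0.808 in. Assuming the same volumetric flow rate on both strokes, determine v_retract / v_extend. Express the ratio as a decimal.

Cap-side area A_cap = π/4 × (1.19 in)² = 1.112 in^2
Rod-side annular area A_ann = π/4 × (1.19² − 0.808²) = 0.5994 in^2
For equal Q, v ∝ 1/A, so v_ret/v_ext = A_cap/A_ann.

v_ret/v_ext ≈ 1.86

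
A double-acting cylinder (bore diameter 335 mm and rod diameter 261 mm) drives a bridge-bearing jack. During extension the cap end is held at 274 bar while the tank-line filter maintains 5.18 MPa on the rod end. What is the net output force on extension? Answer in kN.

Cap-side area A_cap = π/4 × (335 mm)² = 88140 mm^2
Rod-side annular area A_ann = π/4 × (335² − 261²) = 34640 mm^2
Net thrust = P_cap·A_cap − P_rod·A_ann = 2415 kN − 179.4 kN

F ≈ 2240 kN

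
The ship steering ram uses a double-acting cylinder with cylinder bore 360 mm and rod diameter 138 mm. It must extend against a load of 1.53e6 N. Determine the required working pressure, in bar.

P ≈ 150 bar

Cap-side area A_cap = π/4 × (360 mm)² = 1.018e5 mm^2
P = F / A = 1.53e6 N / A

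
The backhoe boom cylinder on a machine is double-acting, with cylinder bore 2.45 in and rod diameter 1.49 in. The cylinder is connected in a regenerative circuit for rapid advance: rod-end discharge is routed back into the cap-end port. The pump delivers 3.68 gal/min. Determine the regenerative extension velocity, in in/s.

v ≈ 8.13 in/s

In regeneration the rod-end outflow joins the pump flow into the cap end, so the net volume the pump must supply per unit advance equals the rod cross-section area.
Rod cross-section A_rod = π/4 × (1.49 in)² = 1.744 in^2
v = Q_pump / A_rod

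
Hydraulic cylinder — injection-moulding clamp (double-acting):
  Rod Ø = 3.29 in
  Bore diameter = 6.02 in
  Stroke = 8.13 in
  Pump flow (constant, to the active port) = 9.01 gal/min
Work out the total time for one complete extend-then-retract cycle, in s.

t ≈ 11.3 s

Cap-side area A_cap = π/4 × (6.02 in)² = 28.46 in^2
Rod-side annular area A_ann = π/4 × (6.02² − 3.29²) = 19.96 in^2
t_ext = A_cap·L/Q = 6.671 s
t_ret = A_ann·L/Q = 4.679 s
t_cycle = t_ext + t_ret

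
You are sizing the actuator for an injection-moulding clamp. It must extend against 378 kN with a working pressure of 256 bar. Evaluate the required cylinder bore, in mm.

D ≈ 137 mm

Extension force acts on the full piston face: F = P × (π/4)D².
D = √(4F / (πP)) = √(4 × 378 kN / (π × 256 bar))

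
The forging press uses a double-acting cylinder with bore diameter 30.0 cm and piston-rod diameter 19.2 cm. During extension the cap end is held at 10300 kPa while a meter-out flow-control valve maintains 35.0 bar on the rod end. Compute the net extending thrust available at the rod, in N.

F ≈ 5.82e5 N

Cap-side area A_cap = π/4 × (30.0 cm)² = 706.9 cm^2
Rod-side annular area A_ann = π/4 × (30.0² − 19.2²) = 417.3 cm^2
Net thrust = P_cap·A_cap − P_rod·A_ann = 7.281e5 N − 1.461e5 N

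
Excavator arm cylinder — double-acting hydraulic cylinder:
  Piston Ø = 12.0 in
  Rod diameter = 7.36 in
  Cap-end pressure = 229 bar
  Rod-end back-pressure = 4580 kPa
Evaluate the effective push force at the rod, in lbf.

Cap-side area A_cap = π/4 × (12.0 in)² = 113.1 in^2
Rod-side annular area A_ann = π/4 × (12.0² − 7.36²) = 70.55 in^2
Net thrust = P_cap·A_cap − P_rod·A_ann = 3.756e5 lbf − 46870 lbf

F ≈ 3.29e5 lbf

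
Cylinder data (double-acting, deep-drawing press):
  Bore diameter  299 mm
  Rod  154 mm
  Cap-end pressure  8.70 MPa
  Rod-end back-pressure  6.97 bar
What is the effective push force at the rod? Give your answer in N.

F ≈ 5.75e5 N

Cap-side area A_cap = π/4 × (299 mm)² = 70220 mm^2
Rod-side annular area A_ann = π/4 × (299² − 154²) = 51590 mm^2
Net thrust = P_cap·A_cap − P_rod·A_ann = 6.109e5 N − 35960 N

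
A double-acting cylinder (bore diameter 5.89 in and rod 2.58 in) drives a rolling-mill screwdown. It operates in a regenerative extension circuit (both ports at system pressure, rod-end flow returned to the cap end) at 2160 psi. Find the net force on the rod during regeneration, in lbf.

F ≈ 11300 lbf

With equal pressure on both faces, forces on the annular region cancel; the net push is pressure × rod cross-section.
Rod cross-section A_rod = π/4 × (2.58 in)² = 5.228 in^2
F = P × A_rod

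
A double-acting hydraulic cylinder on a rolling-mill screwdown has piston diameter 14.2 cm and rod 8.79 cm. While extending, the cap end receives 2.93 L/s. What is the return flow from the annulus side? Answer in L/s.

Q_out ≈ 1.81 L/s

Cap-side area A_cap = π/4 × (14.2 cm)² = 158.4 cm^2
Rod-side annular area A_ann = π/4 × (14.2² − 8.79²) = 97.68 cm^2
Piston speed v = Q_in/A_cap; rod-end outflow Q_out = v × A_ann = Q_in × A_ann/A_cap.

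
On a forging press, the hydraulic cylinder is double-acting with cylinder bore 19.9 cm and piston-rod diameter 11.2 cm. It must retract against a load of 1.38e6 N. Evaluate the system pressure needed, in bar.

P ≈ 649 bar

Rod-side annular area A_ann = π/4 × (19.9² − 11.2²) = 212.5 cm^2
Retraction: pressure acts on the annular area.
P = F / A = 1.38e6 N / A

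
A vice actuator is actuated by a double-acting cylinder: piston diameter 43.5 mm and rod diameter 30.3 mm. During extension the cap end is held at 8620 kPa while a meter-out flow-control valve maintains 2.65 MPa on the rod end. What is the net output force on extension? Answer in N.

Cap-side area A_cap = π/4 × (43.5 mm)² = 1486 mm^2
Rod-side annular area A_ann = π/4 × (43.5² − 30.3²) = 765.1 mm^2
Net thrust = P_cap·A_cap − P_rod·A_ann = 12810 N − 2028 N

F ≈ 10800 N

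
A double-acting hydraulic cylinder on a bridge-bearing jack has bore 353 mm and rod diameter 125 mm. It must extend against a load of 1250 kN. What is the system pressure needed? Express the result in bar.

P ≈ 128 bar

Cap-side area A_cap = π/4 × (353 mm)² = 97870 mm^2
P = F / A = 1250 kN / A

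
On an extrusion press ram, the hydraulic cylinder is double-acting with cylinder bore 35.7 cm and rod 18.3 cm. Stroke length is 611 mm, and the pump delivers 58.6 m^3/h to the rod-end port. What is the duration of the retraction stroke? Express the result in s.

t ≈ 2.77 s

Rod-side annular area A_ann = π/4 × (35.7² − 18.3²) = 738.0 cm^2
Swept volume V = A × L; t = V / Q = A·L / Q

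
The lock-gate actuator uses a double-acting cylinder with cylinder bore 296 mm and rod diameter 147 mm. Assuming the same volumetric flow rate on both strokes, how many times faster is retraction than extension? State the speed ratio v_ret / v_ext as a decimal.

Cap-side area A_cap = π/4 × (296 mm)² = 68810 mm^2
Rod-side annular area A_ann = π/4 × (296² − 147²) = 51840 mm^2
For equal Q, v ∝ 1/A, so v_ret/v_ext = A_cap/A_ann.

v_ret/v_ext ≈ 1.33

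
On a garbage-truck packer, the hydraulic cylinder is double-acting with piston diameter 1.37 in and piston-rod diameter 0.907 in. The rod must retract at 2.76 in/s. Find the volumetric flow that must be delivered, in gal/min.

Rod-side annular area A_ann = π/4 × (1.37² − 0.907²) = 0.8280 in^2
Q = A × v

Q ≈ 0.594 gal/min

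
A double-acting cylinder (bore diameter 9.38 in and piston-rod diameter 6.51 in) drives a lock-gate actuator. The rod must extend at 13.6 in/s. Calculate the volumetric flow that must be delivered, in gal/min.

Q ≈ 244 gal/min

Cap-side area A_cap = π/4 × (9.38 in)² = 69.10 in^2
Q = A × v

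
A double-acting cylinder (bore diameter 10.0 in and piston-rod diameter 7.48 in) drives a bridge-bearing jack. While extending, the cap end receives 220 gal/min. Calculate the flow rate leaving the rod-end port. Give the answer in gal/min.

Q_out ≈ 96.9 gal/min

Cap-side area A_cap = π/4 × (10.0 in)² = 78.54 in^2
Rod-side annular area A_ann = π/4 × (10.0² − 7.48²) = 34.60 in^2
Piston speed v = Q_in/A_cap; rod-end outflow Q_out = v × A_ann = Q_in × A_ann/A_cap.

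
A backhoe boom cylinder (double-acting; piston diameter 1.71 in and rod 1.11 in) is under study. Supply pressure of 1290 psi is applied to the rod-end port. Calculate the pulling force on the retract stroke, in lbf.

F ≈ 1710 lbf

Rod-side annular area A_ann = π/4 × (1.71² − 1.11²) = 1.329 in^2
On retraction the pressure acts on the annular area (bore minus rod).
F = P × A_ann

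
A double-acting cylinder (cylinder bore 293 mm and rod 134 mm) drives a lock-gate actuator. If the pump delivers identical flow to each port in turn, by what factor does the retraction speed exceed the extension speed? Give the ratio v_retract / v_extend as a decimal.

v_ret/v_ext ≈ 1.26

Cap-side area A_cap = π/4 × (293 mm)² = 67430 mm^2
Rod-side annular area A_ann = π/4 × (293² − 134²) = 53320 mm^2
For equal Q, v ∝ 1/A, so v_ret/v_ext = A_cap/A_ann.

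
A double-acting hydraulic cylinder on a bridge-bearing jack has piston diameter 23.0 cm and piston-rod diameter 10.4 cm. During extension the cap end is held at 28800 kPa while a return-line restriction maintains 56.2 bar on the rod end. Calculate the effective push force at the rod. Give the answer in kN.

F ≈ 1010 kN

Cap-side area A_cap = π/4 × (23.0 cm)² = 415.5 cm^2
Rod-side annular area A_ann = π/4 × (23.0² − 10.4²) = 330.5 cm^2
Net thrust = P_cap·A_cap − P_rod·A_ann = 1197 kN − 185.8 kN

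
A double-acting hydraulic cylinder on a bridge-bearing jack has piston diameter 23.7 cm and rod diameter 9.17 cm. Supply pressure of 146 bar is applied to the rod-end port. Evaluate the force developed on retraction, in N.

Rod-side annular area A_ann = π/4 × (23.7² − 9.17²) = 375.1 cm^2
On retraction the pressure acts on the annular area (bore minus rod).
F = P × A_ann

F ≈ 5.48e5 N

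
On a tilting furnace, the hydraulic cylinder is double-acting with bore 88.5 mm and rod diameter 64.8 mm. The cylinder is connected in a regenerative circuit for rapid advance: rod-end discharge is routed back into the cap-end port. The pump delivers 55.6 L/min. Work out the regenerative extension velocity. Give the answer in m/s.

v ≈ 0.281 m/s

In regeneration the rod-end outflow joins the pump flow into the cap end, so the net volume the pump must supply per unit advance equals the rod cross-section area.
Rod cross-section A_rod = π/4 × (64.8 mm)² = 3298 mm^2
v = Q_pump / A_rod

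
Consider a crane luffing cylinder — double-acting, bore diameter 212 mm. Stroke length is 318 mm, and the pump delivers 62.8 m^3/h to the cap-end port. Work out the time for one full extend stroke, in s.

Cap-side area A_cap = π/4 × (212 mm)² = 35300 mm^2
Swept volume V = A × L; t = V / Q = A·L / Q

t ≈ 0.643 s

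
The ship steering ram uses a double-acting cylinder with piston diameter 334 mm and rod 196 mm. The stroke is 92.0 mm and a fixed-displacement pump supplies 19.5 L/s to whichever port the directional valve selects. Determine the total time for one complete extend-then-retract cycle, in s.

Cap-side area A_cap = π/4 × (334 mm)² = 87620 mm^2
Rod-side annular area A_ann = π/4 × (334² − 196²) = 57440 mm^2
t_ext = A_cap·L/Q = 0.4134 s
t_ret = A_ann·L/Q = 0.2710 s
t_cycle = t_ext + t_ret

t ≈ 0.684 s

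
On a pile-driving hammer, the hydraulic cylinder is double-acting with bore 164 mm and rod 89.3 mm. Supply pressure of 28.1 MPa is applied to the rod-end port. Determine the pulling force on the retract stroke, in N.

Rod-side annular area A_ann = π/4 × (164² − 89.3²) = 14860 mm^2
On retraction the pressure acts on the annular area (bore minus rod).
F = P × A_ann

F ≈ 4.18e5 N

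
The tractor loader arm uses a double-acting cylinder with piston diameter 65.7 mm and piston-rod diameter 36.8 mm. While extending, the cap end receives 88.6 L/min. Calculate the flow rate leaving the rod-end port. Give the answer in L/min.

Cap-side area A_cap = π/4 × (65.7 mm)² = 3390 mm^2
Rod-side annular area A_ann = π/4 × (65.7² − 36.8²) = 2327 mm^2
Piston speed v = Q_in/A_cap; rod-end outflow Q_out = v × A_ann = Q_in × A_ann/A_cap.

Q_out ≈ 60.8 L/min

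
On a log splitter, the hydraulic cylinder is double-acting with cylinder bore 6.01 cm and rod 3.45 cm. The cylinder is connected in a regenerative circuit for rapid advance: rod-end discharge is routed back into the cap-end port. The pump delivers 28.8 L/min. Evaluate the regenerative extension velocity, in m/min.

In regeneration the rod-end outflow joins the pump flow into the cap end, so the net volume the pump must supply per unit advance equals the rod cross-section area.
Rod cross-section A_rod = π/4 × (3.45 cm)² = 9.348 cm^2
v = Q_pump / A_rod

v ≈ 30.8 m/min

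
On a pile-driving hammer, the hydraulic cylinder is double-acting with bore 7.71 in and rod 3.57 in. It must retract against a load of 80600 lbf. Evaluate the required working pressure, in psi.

P ≈ 2200 psi

Rod-side annular area A_ann = π/4 × (7.71² − 3.57²) = 36.68 in^2
Retraction: pressure acts on the annular area.
P = F / A = 80600 lbf / A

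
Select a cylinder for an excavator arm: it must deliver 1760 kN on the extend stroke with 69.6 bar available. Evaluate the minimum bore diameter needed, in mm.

Extension force acts on the full piston face: F = P × (π/4)D².
D = √(4F / (πP)) = √(4 × 1760 kN / (π × 69.6 bar))

D ≈ 567 mm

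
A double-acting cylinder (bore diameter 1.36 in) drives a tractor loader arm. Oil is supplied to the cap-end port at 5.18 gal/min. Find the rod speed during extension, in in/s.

v ≈ 13.7 in/s

Cap-side area A_cap = π/4 × (1.36 in)² = 1.453 in^2
v = Q / A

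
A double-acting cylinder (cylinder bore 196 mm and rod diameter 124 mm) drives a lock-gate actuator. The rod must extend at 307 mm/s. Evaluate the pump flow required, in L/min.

Cap-side area A_cap = π/4 × (196 mm)² = 30170 mm^2
Q = A × v

Q ≈ 556 L/min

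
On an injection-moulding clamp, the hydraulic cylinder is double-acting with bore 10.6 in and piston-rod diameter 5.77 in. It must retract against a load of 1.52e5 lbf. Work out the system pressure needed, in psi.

Rod-side annular area A_ann = π/4 × (10.6² − 5.77²) = 62.10 in^2
Retraction: pressure acts on the annular area.
P = F / A = 1.52e5 lbf / A

P ≈ 2450 psi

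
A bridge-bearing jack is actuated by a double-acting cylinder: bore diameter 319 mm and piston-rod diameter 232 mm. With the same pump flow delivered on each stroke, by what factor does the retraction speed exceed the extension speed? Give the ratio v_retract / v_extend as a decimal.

v_ret/v_ext ≈ 2.12

Cap-side area A_cap = π/4 × (319 mm)² = 79920 mm^2
Rod-side annular area A_ann = π/4 × (319² − 232²) = 37650 mm^2
For equal Q, v ∝ 1/A, so v_ret/v_ext = A_cap/A_ann.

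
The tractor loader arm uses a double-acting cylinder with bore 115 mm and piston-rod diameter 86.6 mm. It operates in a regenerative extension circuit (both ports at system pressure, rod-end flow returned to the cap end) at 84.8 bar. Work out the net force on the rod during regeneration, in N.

F ≈ 49900 N

With equal pressure on both faces, forces on the annular region cancel; the net push is pressure × rod cross-section.
Rod cross-section A_rod = π/4 × (86.6 mm)² = 5890 mm^2
F = P × A_rod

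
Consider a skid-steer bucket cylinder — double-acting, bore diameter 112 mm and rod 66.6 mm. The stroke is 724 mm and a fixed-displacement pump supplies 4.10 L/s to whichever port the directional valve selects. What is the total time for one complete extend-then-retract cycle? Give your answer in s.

Cap-side area A_cap = π/4 × (112 mm)² = 9852 mm^2
Rod-side annular area A_ann = π/4 × (112² − 66.6²) = 6368 mm^2
t_ext = A_cap·L/Q = 1.740 s
t_ret = A_ann·L/Q = 1.125 s
t_cycle = t_ext + t_ret

t ≈ 2.86 s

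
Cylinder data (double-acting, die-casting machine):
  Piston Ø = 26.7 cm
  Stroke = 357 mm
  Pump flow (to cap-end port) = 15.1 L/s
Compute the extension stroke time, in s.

t ≈ 1.32 s

Cap-side area A_cap = π/4 × (26.7 cm)² = 559.9 cm^2
Swept volume V = A × L; t = V / Q = A·L / Q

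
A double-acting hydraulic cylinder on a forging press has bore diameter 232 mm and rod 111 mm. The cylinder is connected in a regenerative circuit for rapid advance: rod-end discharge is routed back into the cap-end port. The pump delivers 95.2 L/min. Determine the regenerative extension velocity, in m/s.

In regeneration the rod-end outflow joins the pump flow into the cap end, so the net volume the pump must supply per unit advance equals the rod cross-section area.
Rod cross-section A_rod = π/4 × (111 mm)² = 9677 mm^2
v = Q_pump / A_rod

v ≈ 0.164 m/s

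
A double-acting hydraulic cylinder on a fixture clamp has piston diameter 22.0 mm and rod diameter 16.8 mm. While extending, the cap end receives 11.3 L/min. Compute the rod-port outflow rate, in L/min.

Q_out ≈ 4.71 L/min

Cap-side area A_cap = π/4 × (22.0 mm)² = 380.1 mm^2
Rod-side annular area A_ann = π/4 × (22.0² − 16.8²) = 158.5 mm^2
Piston speed v = Q_in/A_cap; rod-end outflow Q_out = v × A_ann = Q_in × A_ann/A_cap.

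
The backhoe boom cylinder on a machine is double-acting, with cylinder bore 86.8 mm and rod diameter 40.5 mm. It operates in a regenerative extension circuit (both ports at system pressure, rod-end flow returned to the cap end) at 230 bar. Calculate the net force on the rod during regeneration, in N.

F ≈ 29600 N

With equal pressure on both faces, forces on the annular region cancel; the net push is pressure × rod cross-section.
Rod cross-section A_rod = π/4 × (40.5 mm)² = 1288 mm^2
F = P × A_rod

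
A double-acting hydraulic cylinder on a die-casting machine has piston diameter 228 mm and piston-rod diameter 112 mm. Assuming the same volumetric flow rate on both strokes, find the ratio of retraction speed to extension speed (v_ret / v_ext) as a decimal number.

v_ret/v_ext ≈ 1.32

Cap-side area A_cap = π/4 × (228 mm)² = 40830 mm^2
Rod-side annular area A_ann = π/4 × (228² − 112²) = 30980 mm^2
For equal Q, v ∝ 1/A, so v_ret/v_ext = A_cap/A_ann.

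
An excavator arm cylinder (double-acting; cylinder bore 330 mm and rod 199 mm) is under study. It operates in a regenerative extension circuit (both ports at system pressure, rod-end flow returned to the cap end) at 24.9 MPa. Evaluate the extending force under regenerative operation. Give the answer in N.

F ≈ 7.74e5 N

With equal pressure on both faces, forces on the annular region cancel; the net push is pressure × rod cross-section.
Rod cross-section A_rod = π/4 × (199 mm)² = 31100 mm^2
F = P × A_rod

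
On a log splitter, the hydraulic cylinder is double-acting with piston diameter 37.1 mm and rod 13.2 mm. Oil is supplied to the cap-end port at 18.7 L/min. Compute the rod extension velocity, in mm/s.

v ≈ 288 mm/s

Cap-side area A_cap = π/4 × (37.1 mm)² = 1081 mm^2
v = Q / A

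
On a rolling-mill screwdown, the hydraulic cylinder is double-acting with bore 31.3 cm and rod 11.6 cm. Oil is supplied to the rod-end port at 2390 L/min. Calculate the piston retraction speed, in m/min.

v ≈ 36.0 m/min

Rod-side annular area A_ann = π/4 × (31.3² − 11.6²) = 663.8 cm^2
Flow into the rod-end port fills the annular volume.
v = Q / A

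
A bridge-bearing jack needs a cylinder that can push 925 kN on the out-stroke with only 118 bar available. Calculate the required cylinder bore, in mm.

D ≈ 316 mm

Extension force acts on the full piston face: F = P × (π/4)D².
D = √(4F / (πP)) = √(4 × 925 kN / (π × 118 bar))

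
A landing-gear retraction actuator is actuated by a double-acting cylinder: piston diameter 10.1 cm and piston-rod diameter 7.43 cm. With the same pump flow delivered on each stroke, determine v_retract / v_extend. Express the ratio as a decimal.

v_ret/v_ext ≈ 2.18

Cap-side area A_cap = π/4 × (10.1 cm)² = 80.12 cm^2
Rod-side annular area A_ann = π/4 × (10.1² − 7.43²) = 36.76 cm^2
For equal Q, v ∝ 1/A, so v_ret/v_ext = A_cap/A_ann.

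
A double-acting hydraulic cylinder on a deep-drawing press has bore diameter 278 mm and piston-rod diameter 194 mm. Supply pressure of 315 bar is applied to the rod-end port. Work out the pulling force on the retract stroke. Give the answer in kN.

F ≈ 981 kN

Rod-side annular area A_ann = π/4 × (278² − 194²) = 31140 mm^2
On retraction the pressure acts on the annular area (bore minus rod).
F = P × A_ann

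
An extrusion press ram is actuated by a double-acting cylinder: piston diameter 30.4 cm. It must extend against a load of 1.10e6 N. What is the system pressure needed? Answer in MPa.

P ≈ 15.2 MPa

Cap-side area A_cap = π/4 × (30.4 cm)² = 725.8 cm^2
P = F / A = 1.10e6 N / A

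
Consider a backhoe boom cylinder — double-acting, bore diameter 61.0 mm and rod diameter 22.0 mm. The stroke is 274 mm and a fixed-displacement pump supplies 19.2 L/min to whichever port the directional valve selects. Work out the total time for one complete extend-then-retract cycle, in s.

Cap-side area A_cap = π/4 × (61.0 mm)² = 2922 mm^2
Rod-side annular area A_ann = π/4 × (61.0² − 22.0²) = 2542 mm^2
t_ext = A_cap·L/Q = 2.502 s
t_ret = A_ann·L/Q = 2.177 s
t_cycle = t_ext + t_ret

t ≈ 4.68 s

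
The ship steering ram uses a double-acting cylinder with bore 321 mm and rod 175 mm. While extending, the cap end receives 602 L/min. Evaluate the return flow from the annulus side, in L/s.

Q_out ≈ 7.05 L/s

Cap-side area A_cap = π/4 × (321 mm)² = 80930 mm^2
Rod-side annular area A_ann = π/4 × (321² − 175²) = 56880 mm^2
Piston speed v = Q_in/A_cap; rod-end outflow Q_out = v × A_ann = Q_in × A_ann/A_cap.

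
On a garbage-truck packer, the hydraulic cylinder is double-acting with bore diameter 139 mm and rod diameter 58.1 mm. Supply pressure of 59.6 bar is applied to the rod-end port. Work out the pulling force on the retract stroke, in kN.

Rod-side annular area A_ann = π/4 × (139² − 58.1²) = 12520 mm^2
On retraction the pressure acts on the annular area (bore minus rod).
F = P × A_ann

F ≈ 74.6 kN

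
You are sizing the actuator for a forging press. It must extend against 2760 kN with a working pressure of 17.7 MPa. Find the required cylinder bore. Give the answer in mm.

D ≈ 446 mm

Extension force acts on the full piston face: F = P × (π/4)D².
D = √(4F / (πP)) = √(4 × 2760 kN / (π × 17.7 MPa))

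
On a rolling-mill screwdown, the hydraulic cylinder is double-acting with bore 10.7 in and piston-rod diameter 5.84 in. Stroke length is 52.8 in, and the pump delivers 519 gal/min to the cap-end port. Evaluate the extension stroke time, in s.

t ≈ 2.38 s

Cap-side area A_cap = π/4 × (10.7 in)² = 89.92 in^2
Swept volume V = A × L; t = V / Q = A·L / Q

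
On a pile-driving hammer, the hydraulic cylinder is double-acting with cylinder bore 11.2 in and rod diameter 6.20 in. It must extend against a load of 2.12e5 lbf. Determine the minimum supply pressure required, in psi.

P ≈ 2150 psi

Cap-side area A_cap = π/4 × (11.2 in)² = 98.52 in^2
P = F / A = 2.12e5 lbf / A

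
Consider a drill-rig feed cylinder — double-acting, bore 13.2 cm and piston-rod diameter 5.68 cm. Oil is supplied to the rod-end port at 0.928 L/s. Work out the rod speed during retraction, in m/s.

v ≈ 0.0832 m/s

Rod-side annular area A_ann = π/4 × (13.2² − 5.68²) = 111.5 cm^2
Flow into the rod-end port fills the annular volume.
v = Q / A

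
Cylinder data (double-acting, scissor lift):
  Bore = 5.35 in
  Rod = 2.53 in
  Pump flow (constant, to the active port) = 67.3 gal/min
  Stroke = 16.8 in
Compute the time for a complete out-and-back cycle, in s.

t ≈ 2.59 s

Cap-side area A_cap = π/4 × (5.35 in)² = 22.48 in^2
Rod-side annular area A_ann = π/4 × (5.35² − 2.53²) = 17.45 in^2
t_ext = A_cap·L/Q = 1.458 s
t_ret = A_ann·L/Q = 1.132 s
t_cycle = t_ext + t_ret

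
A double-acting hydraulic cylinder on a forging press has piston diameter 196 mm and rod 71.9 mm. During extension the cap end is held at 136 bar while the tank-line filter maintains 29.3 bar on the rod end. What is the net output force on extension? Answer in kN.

Cap-side area A_cap = π/4 × (196 mm)² = 30170 mm^2
Rod-side annular area A_ann = π/4 × (196² − 71.9²) = 26110 mm^2
Net thrust = P_cap·A_cap − P_rod·A_ann = 410.3 kN − 76.51 kN

F ≈ 334 kN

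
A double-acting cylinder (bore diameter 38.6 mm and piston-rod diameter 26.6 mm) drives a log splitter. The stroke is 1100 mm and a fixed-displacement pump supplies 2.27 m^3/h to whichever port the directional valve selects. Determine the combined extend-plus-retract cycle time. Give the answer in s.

t ≈ 3.11 s

Cap-side area A_cap = π/4 × (38.6 mm)² = 1170 mm^2
Rod-side annular area A_ann = π/4 × (38.6² − 26.6²) = 614.5 mm^2
t_ext = A_cap·L/Q = 2.041 s
t_ret = A_ann·L/Q = 1.072 s
t_cycle = t_ext + t_ret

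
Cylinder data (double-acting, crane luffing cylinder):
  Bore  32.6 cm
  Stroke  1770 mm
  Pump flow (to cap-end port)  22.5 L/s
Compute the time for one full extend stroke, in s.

Cap-side area A_cap = π/4 × (32.6 cm)² = 834.7 cm^2
Swept volume V = A × L; t = V / Q = A·L / Q

t ≈ 6.57 s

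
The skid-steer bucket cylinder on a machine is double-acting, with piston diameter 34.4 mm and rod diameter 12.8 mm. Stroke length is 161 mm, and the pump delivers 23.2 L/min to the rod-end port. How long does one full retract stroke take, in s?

t ≈ 0.333 s

Rod-side annular area A_ann = π/4 × (34.4² − 12.8²) = 800.7 mm^2
Swept volume V = A × L; t = V / Q = A·L / Q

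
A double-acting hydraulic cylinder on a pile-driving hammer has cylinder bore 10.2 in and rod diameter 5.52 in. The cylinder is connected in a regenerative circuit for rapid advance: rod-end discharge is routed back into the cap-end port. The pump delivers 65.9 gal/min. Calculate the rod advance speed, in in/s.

In regeneration the rod-end outflow joins the pump flow into the cap end, so the net volume the pump must supply per unit advance equals the rod cross-section area.
Rod cross-section A_rod = π/4 × (5.52 in)² = 23.93 in^2
v = Q_pump / A_rod

v ≈ 10.6 in/s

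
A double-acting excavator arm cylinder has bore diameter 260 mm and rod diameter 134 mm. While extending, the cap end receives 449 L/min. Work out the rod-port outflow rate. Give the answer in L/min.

Q_out ≈ 330 L/min

Cap-side area A_cap = π/4 × (260 mm)² = 53090 mm^2
Rod-side annular area A_ann = π/4 × (260² − 134²) = 38990 mm^2
Piston speed v = Q_in/A_cap; rod-end outflow Q_out = v × A_ann = Q_in × A_ann/A_cap.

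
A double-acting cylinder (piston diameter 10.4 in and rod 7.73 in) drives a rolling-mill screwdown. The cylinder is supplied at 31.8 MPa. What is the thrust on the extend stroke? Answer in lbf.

F ≈ 3.92e5 lbf

Cap-side area A_cap = π/4 × (10.4 in)² = 84.95 in^2
F = P × A_cap = 31.8 MPa × A_cap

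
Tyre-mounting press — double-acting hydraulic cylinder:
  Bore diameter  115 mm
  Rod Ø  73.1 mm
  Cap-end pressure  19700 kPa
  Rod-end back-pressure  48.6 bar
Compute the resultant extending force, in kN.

F ≈ 175 kN

Cap-side area A_cap = π/4 × (115 mm)² = 10390 mm^2
Rod-side annular area A_ann = π/4 × (115² − 73.1²) = 6190 mm^2
Net thrust = P_cap·A_cap − P_rod·A_ann = 204.6 kN − 30.08 kN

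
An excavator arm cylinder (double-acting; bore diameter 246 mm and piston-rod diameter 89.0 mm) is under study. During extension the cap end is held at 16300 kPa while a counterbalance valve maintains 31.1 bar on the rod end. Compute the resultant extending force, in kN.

F ≈ 646 kN

Cap-side area A_cap = π/4 × (246 mm)² = 47530 mm^2
Rod-side annular area A_ann = π/4 × (246² − 89.0²) = 41310 mm^2
Net thrust = P_cap·A_cap − P_rod·A_ann = 774.7 kN − 128.5 kN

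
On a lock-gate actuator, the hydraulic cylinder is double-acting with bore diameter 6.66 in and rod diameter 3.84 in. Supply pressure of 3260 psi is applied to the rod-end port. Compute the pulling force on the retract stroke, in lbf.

F ≈ 75800 lbf

Rod-side annular area A_ann = π/4 × (6.66² − 3.84²) = 23.26 in^2
On retraction the pressure acts on the annular area (bore minus rod).
F = P × A_ann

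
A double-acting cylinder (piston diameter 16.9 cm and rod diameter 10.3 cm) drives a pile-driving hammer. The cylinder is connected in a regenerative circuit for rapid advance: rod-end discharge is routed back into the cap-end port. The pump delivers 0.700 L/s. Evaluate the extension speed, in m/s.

In regeneration the rod-end outflow joins the pump flow into the cap end, so the net volume the pump must supply per unit advance equals the rod cross-section area.
Rod cross-section A_rod = π/4 × (10.3 cm)² = 83.32 cm^2
v = Q_pump / A_rod

v ≈ 0.0840 m/s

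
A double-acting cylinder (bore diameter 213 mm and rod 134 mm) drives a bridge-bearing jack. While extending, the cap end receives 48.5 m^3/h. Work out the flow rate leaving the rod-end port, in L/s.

Cap-side area A_cap = π/4 × (213 mm)² = 35630 mm^2
Rod-side annular area A_ann = π/4 × (213² − 134²) = 21530 mm^2
Piston speed v = Q_in/A_cap; rod-end outflow Q_out = v × A_ann = Q_in × A_ann/A_cap.

Q_out ≈ 8.14 L/s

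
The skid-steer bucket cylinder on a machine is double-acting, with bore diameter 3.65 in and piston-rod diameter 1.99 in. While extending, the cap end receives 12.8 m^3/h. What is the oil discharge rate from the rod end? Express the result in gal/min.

Cap-side area A_cap = π/4 × (3.65 in)² = 10.46 in^2
Rod-side annular area A_ann = π/4 × (3.65² − 1.99²) = 7.353 in^2
Piston speed v = Q_in/A_cap; rod-end outflow Q_out = v × A_ann = Q_in × A_ann/A_cap.

Q_out ≈ 39.6 gal/min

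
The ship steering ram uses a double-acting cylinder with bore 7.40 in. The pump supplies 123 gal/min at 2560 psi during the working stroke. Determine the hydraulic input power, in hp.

Hydraulic power = P × Q

W ≈ 184 hp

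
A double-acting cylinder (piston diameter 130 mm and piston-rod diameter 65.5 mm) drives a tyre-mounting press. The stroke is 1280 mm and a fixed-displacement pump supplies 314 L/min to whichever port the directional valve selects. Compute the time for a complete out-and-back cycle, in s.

Cap-side area A_cap = π/4 × (130 mm)² = 13270 mm^2
Rod-side annular area A_ann = π/4 × (130² − 65.5²) = 9904 mm^2
t_ext = A_cap·L/Q = 3.246 s
t_ret = A_ann·L/Q = 2.422 s
t_cycle = t_ext + t_ret

t ≈ 5.67 s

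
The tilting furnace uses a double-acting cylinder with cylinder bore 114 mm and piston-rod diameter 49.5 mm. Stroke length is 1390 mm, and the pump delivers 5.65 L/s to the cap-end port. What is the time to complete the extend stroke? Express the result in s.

Cap-side area A_cap = π/4 × (114 mm)² = 10210 mm^2
Swept volume V = A × L; t = V / Q = A·L / Q

t ≈ 2.51 s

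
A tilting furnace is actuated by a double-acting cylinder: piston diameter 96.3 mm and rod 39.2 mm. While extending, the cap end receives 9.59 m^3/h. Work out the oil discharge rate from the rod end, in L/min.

Q_out ≈ 133 L/min

Cap-side area A_cap = π/4 × (96.3 mm)² = 7284 mm^2
Rod-side annular area A_ann = π/4 × (96.3² − 39.2²) = 6077 mm^2
Piston speed v = Q_in/A_cap; rod-end outflow Q_out = v × A_ann = Q_in × A_ann/A_cap.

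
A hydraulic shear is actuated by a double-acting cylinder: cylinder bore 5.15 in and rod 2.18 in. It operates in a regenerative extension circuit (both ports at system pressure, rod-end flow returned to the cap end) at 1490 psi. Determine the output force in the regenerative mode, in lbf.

With equal pressure on both faces, forces on the annular region cancel; the net push is pressure × rod cross-section.
Rod cross-section A_rod = π/4 × (2.18 in)² = 3.733 in^2
F = P × A_rod

F ≈ 5560 lbf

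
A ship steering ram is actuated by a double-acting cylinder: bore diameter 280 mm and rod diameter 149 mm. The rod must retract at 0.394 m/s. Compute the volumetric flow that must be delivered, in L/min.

Rod-side annular area A_ann = π/4 × (280² − 149²) = 44140 mm^2
Q = A × v

Q ≈ 1040 L/min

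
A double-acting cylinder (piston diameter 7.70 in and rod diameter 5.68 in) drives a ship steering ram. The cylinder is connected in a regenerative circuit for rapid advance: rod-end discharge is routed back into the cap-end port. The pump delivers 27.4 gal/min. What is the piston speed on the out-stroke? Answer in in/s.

v ≈ 4.16 in/s

In regeneration the rod-end outflow joins the pump flow into the cap end, so the net volume the pump must supply per unit advance equals the rod cross-section area.
Rod cross-section A_rod = π/4 × (5.68 in)² = 25.34 in^2
v = Q_pump / A_rod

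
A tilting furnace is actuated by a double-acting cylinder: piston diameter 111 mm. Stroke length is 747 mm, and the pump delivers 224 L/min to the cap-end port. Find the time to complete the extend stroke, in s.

t ≈ 1.94 s

Cap-side area A_cap = π/4 × (111 mm)² = 9677 mm^2
Swept volume V = A × L; t = V / Q = A·L / Q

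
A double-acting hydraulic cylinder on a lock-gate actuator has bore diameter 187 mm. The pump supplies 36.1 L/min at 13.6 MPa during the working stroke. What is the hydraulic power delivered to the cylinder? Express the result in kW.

Hydraulic power = P × Q

W ≈ 8.18 kW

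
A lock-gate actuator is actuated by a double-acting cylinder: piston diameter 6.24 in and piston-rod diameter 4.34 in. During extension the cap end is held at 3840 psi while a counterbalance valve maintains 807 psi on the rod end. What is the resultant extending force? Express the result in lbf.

F ≈ 1.05e5 lbf

Cap-side area A_cap = π/4 × (6.24 in)² = 30.58 in^2
Rod-side annular area A_ann = π/4 × (6.24² − 4.34²) = 15.79 in^2
Net thrust = P_cap·A_cap − P_rod·A_ann = 1.174e5 lbf − 12740 lbf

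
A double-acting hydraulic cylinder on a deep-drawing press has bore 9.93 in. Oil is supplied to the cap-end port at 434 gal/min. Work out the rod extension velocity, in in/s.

Cap-side area A_cap = π/4 × (9.93 in)² = 77.44 in^2
v = Q / A

v ≈ 21.6 in/s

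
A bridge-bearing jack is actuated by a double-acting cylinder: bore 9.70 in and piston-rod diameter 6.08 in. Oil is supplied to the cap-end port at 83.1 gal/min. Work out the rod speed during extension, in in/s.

v ≈ 4.33 in/s

Cap-side area A_cap = π/4 × (9.70 in)² = 73.90 in^2
v = Q / A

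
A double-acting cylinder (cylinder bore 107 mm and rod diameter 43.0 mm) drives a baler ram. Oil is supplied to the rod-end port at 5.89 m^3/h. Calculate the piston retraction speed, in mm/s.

v ≈ 217 mm/s

Rod-side annular area A_ann = π/4 × (107² − 43.0²) = 7540 mm^2
Flow into the rod-end port fills the annular volume.
v = Q / A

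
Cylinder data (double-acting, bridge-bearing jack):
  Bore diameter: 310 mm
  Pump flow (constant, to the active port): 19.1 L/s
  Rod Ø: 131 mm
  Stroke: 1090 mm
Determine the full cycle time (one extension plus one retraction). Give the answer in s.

Cap-side area A_cap = π/4 × (310 mm)² = 75480 mm^2
Rod-side annular area A_ann = π/4 × (310² − 131²) = 62000 mm^2
t_ext = A_cap·L/Q = 4.307 s
t_ret = A_ann·L/Q = 3.538 s
t_cycle = t_ext + t_ret

t ≈ 7.85 s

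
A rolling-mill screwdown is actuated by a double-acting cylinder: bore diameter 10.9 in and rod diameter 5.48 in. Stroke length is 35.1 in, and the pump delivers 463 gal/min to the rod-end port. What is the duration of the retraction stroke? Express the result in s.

t ≈ 1.37 s

Rod-side annular area A_ann = π/4 × (10.9² − 5.48²) = 69.73 in^2
Swept volume V = A × L; t = V / Q = A·L / Q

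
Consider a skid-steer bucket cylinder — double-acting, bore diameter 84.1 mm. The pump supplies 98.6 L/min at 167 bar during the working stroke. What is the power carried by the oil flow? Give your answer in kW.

Hydraulic power = P × Q

W ≈ 27.4 kW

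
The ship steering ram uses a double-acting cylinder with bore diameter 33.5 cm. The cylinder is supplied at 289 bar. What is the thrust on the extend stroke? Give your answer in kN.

Cap-side area A_cap = π/4 × (33.5 cm)² = 881.4 cm^2
F = P × A_cap = 289 bar × A_cap

F ≈ 2550 kN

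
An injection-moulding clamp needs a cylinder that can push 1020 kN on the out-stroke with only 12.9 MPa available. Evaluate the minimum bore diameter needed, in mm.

Extension force acts on the full piston face: F = P × (π/4)D².
D = √(4F / (πP)) = √(4 × 1020 kN / (π × 12.9 MPa))

D ≈ 317 mm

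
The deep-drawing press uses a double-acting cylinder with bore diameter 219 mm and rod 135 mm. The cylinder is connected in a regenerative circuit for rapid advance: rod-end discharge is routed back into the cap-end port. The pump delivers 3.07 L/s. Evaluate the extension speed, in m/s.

In regeneration the rod-end outflow joins the pump flow into the cap end, so the net volume the pump must supply per unit advance equals the rod cross-section area.
Rod cross-section A_rod = π/4 × (135 mm)² = 14310 mm^2
v = Q_pump / A_rod

v ≈ 0.214 m/s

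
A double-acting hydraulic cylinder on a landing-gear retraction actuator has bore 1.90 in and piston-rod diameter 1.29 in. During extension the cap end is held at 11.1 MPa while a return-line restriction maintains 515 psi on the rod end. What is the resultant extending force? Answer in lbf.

Cap-side area A_cap = π/4 × (1.90 in)² = 2.835 in^2
Rod-side annular area A_ann = π/4 × (1.90² − 1.29²) = 1.528 in^2
Net thrust = P_cap·A_cap − P_rod·A_ann = 4565 lbf − 787.1 lbf

F ≈ 3780 lbf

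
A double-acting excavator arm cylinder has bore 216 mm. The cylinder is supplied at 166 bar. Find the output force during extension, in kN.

Cap-side area A_cap = π/4 × (216 mm)² = 36640 mm^2
F = P × A_cap = 166 bar × A_cap

F ≈ 608 kN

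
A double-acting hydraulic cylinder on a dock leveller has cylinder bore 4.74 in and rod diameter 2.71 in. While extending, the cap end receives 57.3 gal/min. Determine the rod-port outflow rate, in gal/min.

Cap-side area A_cap = π/4 × (4.74 in)² = 17.65 in^2
Rod-side annular area A_ann = π/4 × (4.74² − 2.71²) = 11.88 in^2
Piston speed v = Q_in/A_cap; rod-end outflow Q_out = v × A_ann = Q_in × A_ann/A_cap.

Q_out ≈ 38.6 gal/min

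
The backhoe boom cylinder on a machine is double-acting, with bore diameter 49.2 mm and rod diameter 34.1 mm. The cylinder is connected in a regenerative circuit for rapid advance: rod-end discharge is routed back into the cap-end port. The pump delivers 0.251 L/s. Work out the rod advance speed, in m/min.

In regeneration the rod-end outflow joins the pump flow into the cap end, so the net volume the pump must supply per unit advance equals the rod cross-section area.
Rod cross-section A_rod = π/4 × (34.1 mm)² = 913.3 mm^2
v = Q_pump / A_rod

v ≈ 16.5 m/min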